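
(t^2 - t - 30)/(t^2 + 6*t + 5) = (t - 6)/(t + 1)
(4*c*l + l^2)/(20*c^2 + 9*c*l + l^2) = l/(5*c + l)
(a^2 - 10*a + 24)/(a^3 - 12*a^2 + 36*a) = (a - 4)/(a*(a - 6))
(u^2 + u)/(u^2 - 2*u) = (u + 1)/(u - 2)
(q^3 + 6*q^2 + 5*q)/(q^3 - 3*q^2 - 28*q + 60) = q*(q + 1)/(q^2 - 8*q + 12)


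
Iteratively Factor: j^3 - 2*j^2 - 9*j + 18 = (j - 2)*(j^2 - 9) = (j - 3)*(j - 2)*(j + 3)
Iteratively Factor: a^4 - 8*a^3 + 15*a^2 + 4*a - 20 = (a - 2)*(a^3 - 6*a^2 + 3*a + 10) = (a - 5)*(a - 2)*(a^2 - a - 2) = (a - 5)*(a - 2)*(a + 1)*(a - 2)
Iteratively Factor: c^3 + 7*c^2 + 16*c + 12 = (c + 2)*(c^2 + 5*c + 6) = (c + 2)*(c + 3)*(c + 2)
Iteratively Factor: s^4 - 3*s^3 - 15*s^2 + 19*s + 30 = (s - 5)*(s^3 + 2*s^2 - 5*s - 6) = (s - 5)*(s + 3)*(s^2 - s - 2) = (s - 5)*(s + 1)*(s + 3)*(s - 2)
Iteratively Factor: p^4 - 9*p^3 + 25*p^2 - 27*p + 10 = (p - 1)*(p^3 - 8*p^2 + 17*p - 10) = (p - 1)^2*(p^2 - 7*p + 10) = (p - 2)*(p - 1)^2*(p - 5)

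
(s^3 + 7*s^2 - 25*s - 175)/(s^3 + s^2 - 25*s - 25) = (s + 7)/(s + 1)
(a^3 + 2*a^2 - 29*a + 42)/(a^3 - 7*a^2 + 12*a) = (a^2 + 5*a - 14)/(a*(a - 4))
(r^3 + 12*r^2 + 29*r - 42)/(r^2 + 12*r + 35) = (r^2 + 5*r - 6)/(r + 5)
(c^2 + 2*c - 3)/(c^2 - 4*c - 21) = (c - 1)/(c - 7)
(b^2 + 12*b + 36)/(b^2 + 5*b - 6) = (b + 6)/(b - 1)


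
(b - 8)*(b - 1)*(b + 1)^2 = b^4 - 7*b^3 - 9*b^2 + 7*b + 8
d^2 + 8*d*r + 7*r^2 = (d + r)*(d + 7*r)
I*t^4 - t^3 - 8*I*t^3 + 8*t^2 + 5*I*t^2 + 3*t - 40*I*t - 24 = (t - 8)*(t - I)*(t + 3*I)*(I*t + 1)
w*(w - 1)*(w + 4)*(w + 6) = w^4 + 9*w^3 + 14*w^2 - 24*w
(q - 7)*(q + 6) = q^2 - q - 42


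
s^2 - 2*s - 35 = (s - 7)*(s + 5)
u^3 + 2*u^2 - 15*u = u*(u - 3)*(u + 5)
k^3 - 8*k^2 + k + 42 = (k - 7)*(k - 3)*(k + 2)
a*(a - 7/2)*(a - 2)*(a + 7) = a^4 + 3*a^3/2 - 63*a^2/2 + 49*a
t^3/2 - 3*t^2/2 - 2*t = t*(t/2 + 1/2)*(t - 4)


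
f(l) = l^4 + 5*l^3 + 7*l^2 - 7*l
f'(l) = 4*l^3 + 15*l^2 + 14*l - 7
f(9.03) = 10838.07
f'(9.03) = 4287.79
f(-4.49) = 126.39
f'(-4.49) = -129.53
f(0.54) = -0.87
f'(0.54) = 5.56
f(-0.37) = 3.31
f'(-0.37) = -10.33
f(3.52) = 433.69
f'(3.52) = 402.59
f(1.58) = 32.37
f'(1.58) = 68.34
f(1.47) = 25.39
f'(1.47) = 58.70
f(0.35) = -1.36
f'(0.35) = -0.09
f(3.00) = 258.00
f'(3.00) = 278.00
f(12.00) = 30300.00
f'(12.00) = 9233.00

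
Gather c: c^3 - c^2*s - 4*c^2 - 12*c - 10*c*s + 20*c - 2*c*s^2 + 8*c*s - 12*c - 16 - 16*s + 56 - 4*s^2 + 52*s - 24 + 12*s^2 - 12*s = c^3 + c^2*(-s - 4) + c*(-2*s^2 - 2*s - 4) + 8*s^2 + 24*s + 16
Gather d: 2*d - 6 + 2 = 2*d - 4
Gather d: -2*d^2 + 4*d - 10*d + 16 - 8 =-2*d^2 - 6*d + 8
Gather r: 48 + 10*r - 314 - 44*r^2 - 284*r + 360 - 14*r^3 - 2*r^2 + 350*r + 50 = -14*r^3 - 46*r^2 + 76*r + 144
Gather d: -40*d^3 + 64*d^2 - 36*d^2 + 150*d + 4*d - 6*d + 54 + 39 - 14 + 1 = -40*d^3 + 28*d^2 + 148*d + 80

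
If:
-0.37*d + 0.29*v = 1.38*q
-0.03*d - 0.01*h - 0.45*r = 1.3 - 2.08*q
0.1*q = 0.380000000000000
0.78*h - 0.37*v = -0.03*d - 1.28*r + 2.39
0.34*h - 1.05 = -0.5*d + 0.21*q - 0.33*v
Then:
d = 0.23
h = -12.75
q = 3.80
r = 14.94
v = 18.38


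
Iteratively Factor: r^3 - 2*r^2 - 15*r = (r)*(r^2 - 2*r - 15) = r*(r - 5)*(r + 3)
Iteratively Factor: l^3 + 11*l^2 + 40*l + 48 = (l + 4)*(l^2 + 7*l + 12) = (l + 3)*(l + 4)*(l + 4)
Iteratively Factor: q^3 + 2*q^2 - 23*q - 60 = (q - 5)*(q^2 + 7*q + 12) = (q - 5)*(q + 4)*(q + 3)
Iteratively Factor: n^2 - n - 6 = (n - 3)*(n + 2)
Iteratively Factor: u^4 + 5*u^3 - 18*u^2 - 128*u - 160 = (u + 4)*(u^3 + u^2 - 22*u - 40) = (u + 2)*(u + 4)*(u^2 - u - 20) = (u - 5)*(u + 2)*(u + 4)*(u + 4)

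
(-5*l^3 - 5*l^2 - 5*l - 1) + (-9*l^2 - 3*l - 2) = -5*l^3 - 14*l^2 - 8*l - 3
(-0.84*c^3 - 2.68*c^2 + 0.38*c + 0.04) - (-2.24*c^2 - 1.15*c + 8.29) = -0.84*c^3 - 0.44*c^2 + 1.53*c - 8.25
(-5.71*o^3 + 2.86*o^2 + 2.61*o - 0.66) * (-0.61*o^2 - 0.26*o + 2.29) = 3.4831*o^5 - 0.26*o^4 - 15.4116*o^3 + 6.2734*o^2 + 6.1485*o - 1.5114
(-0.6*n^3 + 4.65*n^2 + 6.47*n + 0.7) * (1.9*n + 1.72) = -1.14*n^4 + 7.803*n^3 + 20.291*n^2 + 12.4584*n + 1.204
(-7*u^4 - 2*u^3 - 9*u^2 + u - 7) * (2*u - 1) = -14*u^5 + 3*u^4 - 16*u^3 + 11*u^2 - 15*u + 7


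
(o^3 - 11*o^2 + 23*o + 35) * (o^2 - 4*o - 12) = o^5 - 15*o^4 + 55*o^3 + 75*o^2 - 416*o - 420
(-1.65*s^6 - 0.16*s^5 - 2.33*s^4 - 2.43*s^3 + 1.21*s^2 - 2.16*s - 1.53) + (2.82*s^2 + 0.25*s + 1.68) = -1.65*s^6 - 0.16*s^5 - 2.33*s^4 - 2.43*s^3 + 4.03*s^2 - 1.91*s + 0.15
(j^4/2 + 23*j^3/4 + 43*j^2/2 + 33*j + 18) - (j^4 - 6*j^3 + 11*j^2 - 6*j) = -j^4/2 + 47*j^3/4 + 21*j^2/2 + 39*j + 18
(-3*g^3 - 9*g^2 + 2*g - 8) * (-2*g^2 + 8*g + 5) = 6*g^5 - 6*g^4 - 91*g^3 - 13*g^2 - 54*g - 40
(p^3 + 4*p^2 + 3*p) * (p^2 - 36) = p^5 + 4*p^4 - 33*p^3 - 144*p^2 - 108*p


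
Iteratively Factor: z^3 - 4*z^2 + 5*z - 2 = (z - 2)*(z^2 - 2*z + 1) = (z - 2)*(z - 1)*(z - 1)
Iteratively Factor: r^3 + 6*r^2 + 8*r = (r)*(r^2 + 6*r + 8) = r*(r + 2)*(r + 4)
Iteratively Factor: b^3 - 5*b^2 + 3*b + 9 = (b - 3)*(b^2 - 2*b - 3) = (b - 3)^2*(b + 1)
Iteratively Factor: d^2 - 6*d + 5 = (d - 5)*(d - 1)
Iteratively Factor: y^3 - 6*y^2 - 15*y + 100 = (y + 4)*(y^2 - 10*y + 25) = (y - 5)*(y + 4)*(y - 5)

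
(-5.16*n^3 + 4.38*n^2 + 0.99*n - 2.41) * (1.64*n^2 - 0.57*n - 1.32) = -8.4624*n^5 + 10.1244*n^4 + 5.9382*n^3 - 10.2983*n^2 + 0.0669*n + 3.1812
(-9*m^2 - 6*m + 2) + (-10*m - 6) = -9*m^2 - 16*m - 4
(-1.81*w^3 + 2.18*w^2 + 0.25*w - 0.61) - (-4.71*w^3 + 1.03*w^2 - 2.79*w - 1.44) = 2.9*w^3 + 1.15*w^2 + 3.04*w + 0.83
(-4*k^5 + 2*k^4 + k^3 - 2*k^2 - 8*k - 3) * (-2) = 8*k^5 - 4*k^4 - 2*k^3 + 4*k^2 + 16*k + 6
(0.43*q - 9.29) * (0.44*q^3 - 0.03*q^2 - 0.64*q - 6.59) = 0.1892*q^4 - 4.1005*q^3 + 0.00349999999999995*q^2 + 3.1119*q + 61.2211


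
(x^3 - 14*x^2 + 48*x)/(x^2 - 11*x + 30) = x*(x - 8)/(x - 5)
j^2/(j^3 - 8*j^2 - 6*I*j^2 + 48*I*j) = j/(j^2 - 8*j - 6*I*j + 48*I)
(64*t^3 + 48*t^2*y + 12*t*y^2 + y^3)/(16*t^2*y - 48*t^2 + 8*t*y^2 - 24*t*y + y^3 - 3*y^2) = (4*t + y)/(y - 3)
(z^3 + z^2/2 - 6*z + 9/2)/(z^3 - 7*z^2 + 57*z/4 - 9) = 2*(z^2 + 2*z - 3)/(2*z^2 - 11*z + 12)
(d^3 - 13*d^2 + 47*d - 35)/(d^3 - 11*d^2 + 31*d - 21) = (d - 5)/(d - 3)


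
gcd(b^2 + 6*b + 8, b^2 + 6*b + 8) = b^2 + 6*b + 8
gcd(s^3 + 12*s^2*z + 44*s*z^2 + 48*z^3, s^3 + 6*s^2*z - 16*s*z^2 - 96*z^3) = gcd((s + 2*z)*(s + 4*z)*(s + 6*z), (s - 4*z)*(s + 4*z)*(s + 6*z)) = s^2 + 10*s*z + 24*z^2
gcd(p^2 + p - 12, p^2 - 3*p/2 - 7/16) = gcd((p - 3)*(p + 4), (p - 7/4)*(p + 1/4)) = 1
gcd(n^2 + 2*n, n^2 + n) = n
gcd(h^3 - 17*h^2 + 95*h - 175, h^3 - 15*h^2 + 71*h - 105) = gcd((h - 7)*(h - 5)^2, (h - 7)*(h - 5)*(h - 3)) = h^2 - 12*h + 35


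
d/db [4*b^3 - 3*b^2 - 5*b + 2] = 12*b^2 - 6*b - 5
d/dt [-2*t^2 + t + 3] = 1 - 4*t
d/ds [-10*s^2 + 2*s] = 2 - 20*s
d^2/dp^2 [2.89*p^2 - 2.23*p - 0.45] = 5.78000000000000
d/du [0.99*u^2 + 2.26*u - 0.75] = 1.98*u + 2.26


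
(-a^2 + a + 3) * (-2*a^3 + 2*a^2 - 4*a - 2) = 2*a^5 - 4*a^4 + 4*a^2 - 14*a - 6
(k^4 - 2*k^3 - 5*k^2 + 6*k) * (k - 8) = k^5 - 10*k^4 + 11*k^3 + 46*k^2 - 48*k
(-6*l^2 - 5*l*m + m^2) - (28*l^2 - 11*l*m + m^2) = -34*l^2 + 6*l*m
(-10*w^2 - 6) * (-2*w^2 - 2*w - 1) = 20*w^4 + 20*w^3 + 22*w^2 + 12*w + 6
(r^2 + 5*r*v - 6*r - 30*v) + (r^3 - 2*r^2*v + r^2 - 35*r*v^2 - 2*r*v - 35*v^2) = r^3 - 2*r^2*v + 2*r^2 - 35*r*v^2 + 3*r*v - 6*r - 35*v^2 - 30*v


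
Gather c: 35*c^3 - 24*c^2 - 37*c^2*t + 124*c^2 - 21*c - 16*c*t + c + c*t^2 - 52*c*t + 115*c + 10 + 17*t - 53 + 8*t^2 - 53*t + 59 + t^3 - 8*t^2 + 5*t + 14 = 35*c^3 + c^2*(100 - 37*t) + c*(t^2 - 68*t + 95) + t^3 - 31*t + 30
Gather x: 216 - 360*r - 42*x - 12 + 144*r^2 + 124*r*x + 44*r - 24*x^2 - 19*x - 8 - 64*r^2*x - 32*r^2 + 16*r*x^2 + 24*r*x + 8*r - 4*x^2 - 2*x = 112*r^2 - 308*r + x^2*(16*r - 28) + x*(-64*r^2 + 148*r - 63) + 196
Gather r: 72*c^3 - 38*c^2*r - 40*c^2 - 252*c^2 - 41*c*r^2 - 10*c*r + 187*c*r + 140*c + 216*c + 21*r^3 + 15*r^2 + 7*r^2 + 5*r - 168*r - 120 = 72*c^3 - 292*c^2 + 356*c + 21*r^3 + r^2*(22 - 41*c) + r*(-38*c^2 + 177*c - 163) - 120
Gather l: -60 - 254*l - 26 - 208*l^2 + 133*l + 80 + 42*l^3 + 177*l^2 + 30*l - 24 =42*l^3 - 31*l^2 - 91*l - 30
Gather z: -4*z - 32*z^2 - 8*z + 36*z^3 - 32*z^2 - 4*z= 36*z^3 - 64*z^2 - 16*z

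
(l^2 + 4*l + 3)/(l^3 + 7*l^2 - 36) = (l + 1)/(l^2 + 4*l - 12)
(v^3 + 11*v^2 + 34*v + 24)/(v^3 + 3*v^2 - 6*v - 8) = (v + 6)/(v - 2)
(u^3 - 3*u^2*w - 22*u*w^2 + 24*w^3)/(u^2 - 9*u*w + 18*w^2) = (u^2 + 3*u*w - 4*w^2)/(u - 3*w)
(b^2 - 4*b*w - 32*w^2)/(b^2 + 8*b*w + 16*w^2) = (b - 8*w)/(b + 4*w)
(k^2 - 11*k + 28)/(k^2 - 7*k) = (k - 4)/k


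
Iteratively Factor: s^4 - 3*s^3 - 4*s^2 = (s)*(s^3 - 3*s^2 - 4*s) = s*(s - 4)*(s^2 + s) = s^2*(s - 4)*(s + 1)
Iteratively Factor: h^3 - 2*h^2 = (h)*(h^2 - 2*h) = h^2*(h - 2)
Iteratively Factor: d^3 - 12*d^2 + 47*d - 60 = (d - 4)*(d^2 - 8*d + 15) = (d - 5)*(d - 4)*(d - 3)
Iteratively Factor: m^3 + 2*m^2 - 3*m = (m - 1)*(m^2 + 3*m) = m*(m - 1)*(m + 3)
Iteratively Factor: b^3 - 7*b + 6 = (b + 3)*(b^2 - 3*b + 2) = (b - 2)*(b + 3)*(b - 1)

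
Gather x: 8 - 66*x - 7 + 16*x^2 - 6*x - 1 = 16*x^2 - 72*x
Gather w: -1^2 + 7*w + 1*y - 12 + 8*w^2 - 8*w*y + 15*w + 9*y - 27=8*w^2 + w*(22 - 8*y) + 10*y - 40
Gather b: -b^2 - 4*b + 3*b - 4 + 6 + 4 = -b^2 - b + 6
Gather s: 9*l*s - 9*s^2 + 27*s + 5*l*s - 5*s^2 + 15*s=-14*s^2 + s*(14*l + 42)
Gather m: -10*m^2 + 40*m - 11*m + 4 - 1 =-10*m^2 + 29*m + 3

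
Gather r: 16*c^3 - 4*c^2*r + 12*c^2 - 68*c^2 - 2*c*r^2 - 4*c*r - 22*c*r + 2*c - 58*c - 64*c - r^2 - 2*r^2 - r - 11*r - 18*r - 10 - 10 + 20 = 16*c^3 - 56*c^2 - 120*c + r^2*(-2*c - 3) + r*(-4*c^2 - 26*c - 30)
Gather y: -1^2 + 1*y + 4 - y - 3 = 0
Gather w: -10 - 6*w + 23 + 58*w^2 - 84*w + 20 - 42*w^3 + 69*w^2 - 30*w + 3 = -42*w^3 + 127*w^2 - 120*w + 36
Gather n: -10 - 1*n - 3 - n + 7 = -2*n - 6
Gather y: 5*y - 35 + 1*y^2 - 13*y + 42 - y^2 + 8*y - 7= 0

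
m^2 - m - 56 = (m - 8)*(m + 7)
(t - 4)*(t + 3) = t^2 - t - 12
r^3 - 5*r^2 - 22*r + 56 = (r - 7)*(r - 2)*(r + 4)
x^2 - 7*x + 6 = (x - 6)*(x - 1)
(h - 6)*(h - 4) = h^2 - 10*h + 24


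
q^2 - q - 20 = (q - 5)*(q + 4)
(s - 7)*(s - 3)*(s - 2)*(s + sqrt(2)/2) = s^4 - 12*s^3 + sqrt(2)*s^3/2 - 6*sqrt(2)*s^2 + 41*s^2 - 42*s + 41*sqrt(2)*s/2 - 21*sqrt(2)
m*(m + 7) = m^2 + 7*m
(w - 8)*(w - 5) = w^2 - 13*w + 40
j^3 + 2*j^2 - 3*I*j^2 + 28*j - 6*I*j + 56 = (j + 2)*(j - 7*I)*(j + 4*I)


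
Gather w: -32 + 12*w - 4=12*w - 36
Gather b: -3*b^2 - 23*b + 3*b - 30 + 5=-3*b^2 - 20*b - 25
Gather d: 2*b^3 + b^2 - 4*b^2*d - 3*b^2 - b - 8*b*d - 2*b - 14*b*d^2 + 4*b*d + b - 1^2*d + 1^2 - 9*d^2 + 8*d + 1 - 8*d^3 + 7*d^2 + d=2*b^3 - 2*b^2 - 2*b - 8*d^3 + d^2*(-14*b - 2) + d*(-4*b^2 - 4*b + 8) + 2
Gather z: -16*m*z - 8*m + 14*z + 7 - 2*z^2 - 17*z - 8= -8*m - 2*z^2 + z*(-16*m - 3) - 1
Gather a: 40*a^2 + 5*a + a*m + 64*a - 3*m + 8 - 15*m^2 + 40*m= 40*a^2 + a*(m + 69) - 15*m^2 + 37*m + 8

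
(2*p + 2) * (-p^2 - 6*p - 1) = -2*p^3 - 14*p^2 - 14*p - 2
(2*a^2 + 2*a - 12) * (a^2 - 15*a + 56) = 2*a^4 - 28*a^3 + 70*a^2 + 292*a - 672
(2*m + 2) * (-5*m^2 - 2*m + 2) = -10*m^3 - 14*m^2 + 4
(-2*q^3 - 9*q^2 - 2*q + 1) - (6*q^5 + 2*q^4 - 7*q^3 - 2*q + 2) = -6*q^5 - 2*q^4 + 5*q^3 - 9*q^2 - 1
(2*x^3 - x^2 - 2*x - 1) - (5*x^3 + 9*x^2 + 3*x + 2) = -3*x^3 - 10*x^2 - 5*x - 3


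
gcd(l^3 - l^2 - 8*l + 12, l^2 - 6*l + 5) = 1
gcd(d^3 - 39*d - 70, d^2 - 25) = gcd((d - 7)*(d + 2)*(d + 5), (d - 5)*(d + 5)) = d + 5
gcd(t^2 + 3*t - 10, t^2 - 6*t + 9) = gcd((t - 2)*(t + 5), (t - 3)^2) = 1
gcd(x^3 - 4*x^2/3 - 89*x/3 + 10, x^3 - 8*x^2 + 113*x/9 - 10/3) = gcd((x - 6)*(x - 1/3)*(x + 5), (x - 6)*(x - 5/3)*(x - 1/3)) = x^2 - 19*x/3 + 2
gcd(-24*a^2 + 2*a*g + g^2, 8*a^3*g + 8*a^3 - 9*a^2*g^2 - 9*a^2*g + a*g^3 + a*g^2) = 1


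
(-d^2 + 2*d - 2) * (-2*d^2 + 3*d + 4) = 2*d^4 - 7*d^3 + 6*d^2 + 2*d - 8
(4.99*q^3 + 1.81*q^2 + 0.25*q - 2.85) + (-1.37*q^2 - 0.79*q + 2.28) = 4.99*q^3 + 0.44*q^2 - 0.54*q - 0.57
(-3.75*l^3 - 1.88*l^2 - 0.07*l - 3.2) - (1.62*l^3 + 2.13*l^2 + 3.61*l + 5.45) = -5.37*l^3 - 4.01*l^2 - 3.68*l - 8.65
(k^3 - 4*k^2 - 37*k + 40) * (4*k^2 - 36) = 4*k^5 - 16*k^4 - 184*k^3 + 304*k^2 + 1332*k - 1440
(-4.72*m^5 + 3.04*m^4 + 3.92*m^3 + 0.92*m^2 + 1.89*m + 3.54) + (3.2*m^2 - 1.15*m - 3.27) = -4.72*m^5 + 3.04*m^4 + 3.92*m^3 + 4.12*m^2 + 0.74*m + 0.27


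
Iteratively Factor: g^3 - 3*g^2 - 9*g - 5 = (g - 5)*(g^2 + 2*g + 1) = (g - 5)*(g + 1)*(g + 1)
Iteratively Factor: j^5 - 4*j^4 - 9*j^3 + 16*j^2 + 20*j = (j + 1)*(j^4 - 5*j^3 - 4*j^2 + 20*j) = (j - 2)*(j + 1)*(j^3 - 3*j^2 - 10*j) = (j - 2)*(j + 1)*(j + 2)*(j^2 - 5*j) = (j - 5)*(j - 2)*(j + 1)*(j + 2)*(j)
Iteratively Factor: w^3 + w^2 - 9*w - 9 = (w + 1)*(w^2 - 9) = (w + 1)*(w + 3)*(w - 3)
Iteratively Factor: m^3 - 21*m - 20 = (m + 4)*(m^2 - 4*m - 5) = (m + 1)*(m + 4)*(m - 5)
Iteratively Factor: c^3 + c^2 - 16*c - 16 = (c + 1)*(c^2 - 16) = (c - 4)*(c + 1)*(c + 4)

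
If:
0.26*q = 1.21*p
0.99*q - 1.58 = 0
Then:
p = 0.34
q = 1.60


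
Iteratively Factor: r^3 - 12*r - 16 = (r + 2)*(r^2 - 2*r - 8) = (r - 4)*(r + 2)*(r + 2)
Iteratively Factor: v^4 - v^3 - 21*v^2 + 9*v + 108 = (v + 3)*(v^3 - 4*v^2 - 9*v + 36) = (v + 3)^2*(v^2 - 7*v + 12) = (v - 4)*(v + 3)^2*(v - 3)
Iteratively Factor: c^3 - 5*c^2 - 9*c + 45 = (c + 3)*(c^2 - 8*c + 15) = (c - 5)*(c + 3)*(c - 3)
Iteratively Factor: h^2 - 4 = (h - 2)*(h + 2)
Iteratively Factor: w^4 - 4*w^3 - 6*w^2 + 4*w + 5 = (w - 1)*(w^3 - 3*w^2 - 9*w - 5) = (w - 1)*(w + 1)*(w^2 - 4*w - 5) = (w - 5)*(w - 1)*(w + 1)*(w + 1)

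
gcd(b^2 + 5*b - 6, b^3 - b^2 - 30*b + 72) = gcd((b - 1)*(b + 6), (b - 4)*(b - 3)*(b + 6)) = b + 6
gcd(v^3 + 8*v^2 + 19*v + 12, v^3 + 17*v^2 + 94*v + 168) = v + 4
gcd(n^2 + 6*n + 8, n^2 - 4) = n + 2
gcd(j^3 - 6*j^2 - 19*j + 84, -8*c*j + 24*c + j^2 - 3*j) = j - 3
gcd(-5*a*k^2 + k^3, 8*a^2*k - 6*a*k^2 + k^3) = k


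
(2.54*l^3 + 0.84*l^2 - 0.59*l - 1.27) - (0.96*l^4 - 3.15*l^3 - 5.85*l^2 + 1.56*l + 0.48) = -0.96*l^4 + 5.69*l^3 + 6.69*l^2 - 2.15*l - 1.75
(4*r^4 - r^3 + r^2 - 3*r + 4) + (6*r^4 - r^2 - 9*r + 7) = 10*r^4 - r^3 - 12*r + 11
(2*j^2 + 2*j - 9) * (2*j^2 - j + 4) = 4*j^4 + 2*j^3 - 12*j^2 + 17*j - 36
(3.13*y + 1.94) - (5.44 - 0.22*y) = 3.35*y - 3.5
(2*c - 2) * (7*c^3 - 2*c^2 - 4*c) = 14*c^4 - 18*c^3 - 4*c^2 + 8*c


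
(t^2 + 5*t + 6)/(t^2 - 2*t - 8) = (t + 3)/(t - 4)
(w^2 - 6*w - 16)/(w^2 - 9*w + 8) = (w + 2)/(w - 1)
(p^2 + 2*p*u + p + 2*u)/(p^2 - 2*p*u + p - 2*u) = (p + 2*u)/(p - 2*u)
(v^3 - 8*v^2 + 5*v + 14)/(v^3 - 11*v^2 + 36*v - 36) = (v^2 - 6*v - 7)/(v^2 - 9*v + 18)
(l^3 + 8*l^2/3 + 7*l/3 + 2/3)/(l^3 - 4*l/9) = 3*(l^2 + 2*l + 1)/(l*(3*l - 2))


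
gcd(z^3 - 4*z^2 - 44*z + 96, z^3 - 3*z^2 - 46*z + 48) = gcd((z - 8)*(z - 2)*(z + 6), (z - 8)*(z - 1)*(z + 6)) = z^2 - 2*z - 48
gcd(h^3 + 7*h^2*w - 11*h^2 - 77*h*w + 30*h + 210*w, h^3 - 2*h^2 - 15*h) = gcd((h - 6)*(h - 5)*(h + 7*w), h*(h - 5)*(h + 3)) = h - 5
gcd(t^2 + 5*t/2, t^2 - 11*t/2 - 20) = t + 5/2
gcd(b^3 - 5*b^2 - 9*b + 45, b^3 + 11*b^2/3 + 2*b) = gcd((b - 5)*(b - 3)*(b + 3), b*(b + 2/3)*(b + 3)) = b + 3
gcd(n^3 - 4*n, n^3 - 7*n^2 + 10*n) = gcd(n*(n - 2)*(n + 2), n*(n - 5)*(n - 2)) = n^2 - 2*n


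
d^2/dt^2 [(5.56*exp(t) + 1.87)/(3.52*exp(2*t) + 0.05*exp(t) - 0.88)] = (68.890624*exp(4*t) + 91.701632*exp(3*t) + 104.323296*exp(2*t) + 23.419363*exp(t) + 4.387944)*exp(t)/(43.614208*exp(6*t) + 1.85856*exp(5*t) - 32.684256*exp(4*t) - 0.929155*exp(3*t) + 8.171064*exp(2*t) + 0.11616*exp(t) - 0.681472)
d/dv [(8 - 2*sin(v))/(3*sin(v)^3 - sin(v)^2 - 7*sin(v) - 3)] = 2*(6*sin(v)^3 - 37*sin(v)^2 + 8*sin(v) + 31)*cos(v)/(-3*sin(v)^3 + sin(v)^2 + 7*sin(v) + 3)^2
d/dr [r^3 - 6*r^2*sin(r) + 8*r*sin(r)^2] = -6*r^2*cos(r) + 3*r^2 - 12*r*sin(r) + 8*r*sin(2*r) + 8*sin(r)^2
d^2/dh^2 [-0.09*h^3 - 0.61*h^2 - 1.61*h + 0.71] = -0.54*h - 1.22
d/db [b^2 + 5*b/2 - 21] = 2*b + 5/2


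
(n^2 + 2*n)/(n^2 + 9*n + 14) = n/(n + 7)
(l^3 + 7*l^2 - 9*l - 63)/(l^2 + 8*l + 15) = (l^2 + 4*l - 21)/(l + 5)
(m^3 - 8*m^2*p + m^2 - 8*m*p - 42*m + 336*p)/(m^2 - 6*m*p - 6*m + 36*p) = (-m^2 + 8*m*p - 7*m + 56*p)/(-m + 6*p)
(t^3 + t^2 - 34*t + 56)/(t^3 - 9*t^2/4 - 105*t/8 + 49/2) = 8*(t^2 + 5*t - 14)/(8*t^2 + 14*t - 49)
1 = 1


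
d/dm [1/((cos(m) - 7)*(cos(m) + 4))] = (2*cos(m) - 3)*sin(m)/((cos(m) - 7)^2*(cos(m) + 4)^2)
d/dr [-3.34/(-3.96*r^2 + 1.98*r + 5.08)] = (6.6132 - 26.4528*r)/(-3.96*r^2 + 1.98*r + 5.08)^2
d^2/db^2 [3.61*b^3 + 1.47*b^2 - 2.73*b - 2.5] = 21.66*b + 2.94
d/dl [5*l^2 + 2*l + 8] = 10*l + 2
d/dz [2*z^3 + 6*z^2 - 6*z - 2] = 6*z^2 + 12*z - 6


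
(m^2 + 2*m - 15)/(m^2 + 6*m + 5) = (m - 3)/(m + 1)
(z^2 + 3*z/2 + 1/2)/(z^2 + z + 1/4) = 2*(z + 1)/(2*z + 1)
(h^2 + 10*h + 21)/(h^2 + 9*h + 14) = (h + 3)/(h + 2)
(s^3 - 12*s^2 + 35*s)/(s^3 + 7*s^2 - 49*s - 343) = s*(s - 5)/(s^2 + 14*s + 49)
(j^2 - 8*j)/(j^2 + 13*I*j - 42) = j*(j - 8)/(j^2 + 13*I*j - 42)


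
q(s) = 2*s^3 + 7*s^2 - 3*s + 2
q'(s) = 6*s^2 + 14*s - 3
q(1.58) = 22.62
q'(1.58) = 34.10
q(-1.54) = 15.92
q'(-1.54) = -10.33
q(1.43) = 17.87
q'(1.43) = 29.29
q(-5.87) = -143.72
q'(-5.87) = 121.56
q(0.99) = 7.83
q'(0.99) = 16.74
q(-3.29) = 16.42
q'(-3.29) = 15.88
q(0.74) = 4.42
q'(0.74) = 10.65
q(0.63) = 3.39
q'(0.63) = 8.20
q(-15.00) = -5128.00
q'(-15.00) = 1137.00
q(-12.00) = -2410.00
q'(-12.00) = 693.00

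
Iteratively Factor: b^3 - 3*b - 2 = (b + 1)*(b^2 - b - 2) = (b + 1)^2*(b - 2)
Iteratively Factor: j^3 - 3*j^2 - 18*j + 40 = (j - 2)*(j^2 - j - 20) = (j - 5)*(j - 2)*(j + 4)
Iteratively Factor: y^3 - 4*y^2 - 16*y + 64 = (y - 4)*(y^2 - 16) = (y - 4)*(y + 4)*(y - 4)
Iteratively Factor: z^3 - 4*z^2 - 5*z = (z + 1)*(z^2 - 5*z) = z*(z + 1)*(z - 5)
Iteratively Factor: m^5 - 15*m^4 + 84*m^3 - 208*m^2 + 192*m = (m - 4)*(m^4 - 11*m^3 + 40*m^2 - 48*m) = (m - 4)*(m - 3)*(m^3 - 8*m^2 + 16*m) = m*(m - 4)*(m - 3)*(m^2 - 8*m + 16) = m*(m - 4)^2*(m - 3)*(m - 4)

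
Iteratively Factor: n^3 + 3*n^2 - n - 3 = (n + 1)*(n^2 + 2*n - 3) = (n + 1)*(n + 3)*(n - 1)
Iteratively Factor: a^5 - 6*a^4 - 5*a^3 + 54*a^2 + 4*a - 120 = (a - 3)*(a^4 - 3*a^3 - 14*a^2 + 12*a + 40) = (a - 3)*(a + 2)*(a^3 - 5*a^2 - 4*a + 20) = (a - 3)*(a - 2)*(a + 2)*(a^2 - 3*a - 10) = (a - 5)*(a - 3)*(a - 2)*(a + 2)*(a + 2)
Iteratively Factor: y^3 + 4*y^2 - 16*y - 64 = (y - 4)*(y^2 + 8*y + 16) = (y - 4)*(y + 4)*(y + 4)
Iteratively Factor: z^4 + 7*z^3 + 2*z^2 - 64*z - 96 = (z - 3)*(z^3 + 10*z^2 + 32*z + 32) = (z - 3)*(z + 4)*(z^2 + 6*z + 8) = (z - 3)*(z + 2)*(z + 4)*(z + 4)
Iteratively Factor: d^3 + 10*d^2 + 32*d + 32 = (d + 2)*(d^2 + 8*d + 16) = (d + 2)*(d + 4)*(d + 4)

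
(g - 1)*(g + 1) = g^2 - 1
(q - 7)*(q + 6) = q^2 - q - 42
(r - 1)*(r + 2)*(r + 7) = r^3 + 8*r^2 + 5*r - 14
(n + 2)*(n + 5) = n^2 + 7*n + 10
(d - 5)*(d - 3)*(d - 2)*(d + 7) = d^4 - 3*d^3 - 39*d^2 + 187*d - 210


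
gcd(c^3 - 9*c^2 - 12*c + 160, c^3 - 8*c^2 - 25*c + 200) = c^2 - 13*c + 40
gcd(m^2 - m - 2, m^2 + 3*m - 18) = 1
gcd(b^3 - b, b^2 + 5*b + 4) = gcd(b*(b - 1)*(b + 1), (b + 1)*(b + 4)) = b + 1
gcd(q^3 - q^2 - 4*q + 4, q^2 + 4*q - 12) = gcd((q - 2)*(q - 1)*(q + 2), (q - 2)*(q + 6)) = q - 2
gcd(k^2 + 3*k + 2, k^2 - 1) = k + 1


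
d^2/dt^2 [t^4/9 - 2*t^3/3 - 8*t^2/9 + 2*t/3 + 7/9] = 4*t^2/3 - 4*t - 16/9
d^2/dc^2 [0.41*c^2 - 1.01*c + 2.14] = 0.820000000000000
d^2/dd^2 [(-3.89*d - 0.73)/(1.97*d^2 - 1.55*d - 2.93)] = ((3.89*d + 0.73)*(3.94*d - 1.55)*(7.88*d - 3.1) + (45.9798*d - 9.1828)*(-1.97*d^2 + 1.55*d + 2.93))/(-1.97*d^2 + 1.55*d + 2.93)^3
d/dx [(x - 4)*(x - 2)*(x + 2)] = 3*x^2 - 8*x - 4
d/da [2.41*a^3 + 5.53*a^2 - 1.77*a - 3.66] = 7.23*a^2 + 11.06*a - 1.77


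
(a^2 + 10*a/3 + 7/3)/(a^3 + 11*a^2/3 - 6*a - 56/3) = (3*a^2 + 10*a + 7)/(3*a^3 + 11*a^2 - 18*a - 56)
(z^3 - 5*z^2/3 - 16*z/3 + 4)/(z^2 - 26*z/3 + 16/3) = (z^2 - z - 6)/(z - 8)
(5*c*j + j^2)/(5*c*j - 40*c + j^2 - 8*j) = j/(j - 8)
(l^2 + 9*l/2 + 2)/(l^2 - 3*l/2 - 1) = (l + 4)/(l - 2)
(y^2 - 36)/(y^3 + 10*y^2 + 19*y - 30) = (y - 6)/(y^2 + 4*y - 5)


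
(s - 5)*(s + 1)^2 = s^3 - 3*s^2 - 9*s - 5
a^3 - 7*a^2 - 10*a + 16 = (a - 8)*(a - 1)*(a + 2)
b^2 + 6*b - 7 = (b - 1)*(b + 7)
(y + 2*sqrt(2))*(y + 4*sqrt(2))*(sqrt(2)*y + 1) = sqrt(2)*y^3 + 13*y^2 + 22*sqrt(2)*y + 16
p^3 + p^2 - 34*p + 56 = (p - 4)*(p - 2)*(p + 7)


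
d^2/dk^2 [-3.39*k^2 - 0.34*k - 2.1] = -6.78000000000000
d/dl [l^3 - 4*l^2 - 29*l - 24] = 3*l^2 - 8*l - 29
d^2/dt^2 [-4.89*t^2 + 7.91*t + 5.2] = -9.78000000000000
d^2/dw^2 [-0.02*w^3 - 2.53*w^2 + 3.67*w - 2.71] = -0.12*w - 5.06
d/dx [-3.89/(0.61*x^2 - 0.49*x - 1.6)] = (4.7458*x - 1.9061)/(-0.61*x^2 + 0.49*x + 1.6)^2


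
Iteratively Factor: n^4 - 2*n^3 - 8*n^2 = (n)*(n^3 - 2*n^2 - 8*n) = n*(n - 4)*(n^2 + 2*n) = n^2*(n - 4)*(n + 2)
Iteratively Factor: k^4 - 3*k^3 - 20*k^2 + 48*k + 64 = (k + 4)*(k^3 - 7*k^2 + 8*k + 16) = (k + 1)*(k + 4)*(k^2 - 8*k + 16) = (k - 4)*(k + 1)*(k + 4)*(k - 4)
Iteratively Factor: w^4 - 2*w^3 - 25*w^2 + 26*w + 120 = (w - 5)*(w^3 + 3*w^2 - 10*w - 24) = (w - 5)*(w - 3)*(w^2 + 6*w + 8) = (w - 5)*(w - 3)*(w + 4)*(w + 2)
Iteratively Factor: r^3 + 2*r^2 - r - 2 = (r + 1)*(r^2 + r - 2) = (r + 1)*(r + 2)*(r - 1)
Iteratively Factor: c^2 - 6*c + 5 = (c - 1)*(c - 5)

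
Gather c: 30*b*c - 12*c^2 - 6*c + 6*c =30*b*c - 12*c^2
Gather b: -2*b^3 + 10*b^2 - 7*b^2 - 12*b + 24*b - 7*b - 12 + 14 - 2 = -2*b^3 + 3*b^2 + 5*b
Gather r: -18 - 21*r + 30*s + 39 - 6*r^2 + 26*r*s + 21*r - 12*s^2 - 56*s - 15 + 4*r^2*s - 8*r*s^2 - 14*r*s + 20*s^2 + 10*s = r^2*(4*s - 6) + r*(-8*s^2 + 12*s) + 8*s^2 - 16*s + 6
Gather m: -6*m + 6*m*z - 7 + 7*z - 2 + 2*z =m*(6*z - 6) + 9*z - 9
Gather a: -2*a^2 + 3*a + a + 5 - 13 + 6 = -2*a^2 + 4*a - 2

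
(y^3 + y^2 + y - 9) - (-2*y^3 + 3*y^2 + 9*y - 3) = 3*y^3 - 2*y^2 - 8*y - 6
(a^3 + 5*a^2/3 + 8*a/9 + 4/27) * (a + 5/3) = a^4 + 10*a^3/3 + 11*a^2/3 + 44*a/27 + 20/81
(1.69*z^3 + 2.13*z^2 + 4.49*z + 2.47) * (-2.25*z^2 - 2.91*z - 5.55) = -3.8025*z^5 - 9.7104*z^4 - 25.6803*z^3 - 30.4449*z^2 - 32.1072*z - 13.7085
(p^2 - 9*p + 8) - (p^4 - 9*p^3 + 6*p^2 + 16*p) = -p^4 + 9*p^3 - 5*p^2 - 25*p + 8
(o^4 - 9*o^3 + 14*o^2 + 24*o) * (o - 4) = o^5 - 13*o^4 + 50*o^3 - 32*o^2 - 96*o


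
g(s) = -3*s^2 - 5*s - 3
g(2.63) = -36.90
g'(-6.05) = 31.30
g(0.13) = -3.70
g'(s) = -6*s - 5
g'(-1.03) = 1.18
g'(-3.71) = 17.26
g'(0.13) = -5.78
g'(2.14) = -17.84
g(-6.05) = -82.56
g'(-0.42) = -2.48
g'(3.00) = -23.00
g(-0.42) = -1.43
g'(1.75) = -15.50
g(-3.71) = -25.74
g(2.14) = -27.44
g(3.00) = -45.00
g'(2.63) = -20.78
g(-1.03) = -1.03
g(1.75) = -20.94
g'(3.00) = -23.00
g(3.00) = -45.00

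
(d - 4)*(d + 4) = d^2 - 16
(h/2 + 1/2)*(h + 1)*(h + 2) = h^3/2 + 2*h^2 + 5*h/2 + 1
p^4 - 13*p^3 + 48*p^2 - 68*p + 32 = (p - 8)*(p - 2)^2*(p - 1)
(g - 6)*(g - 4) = g^2 - 10*g + 24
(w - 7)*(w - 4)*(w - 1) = w^3 - 12*w^2 + 39*w - 28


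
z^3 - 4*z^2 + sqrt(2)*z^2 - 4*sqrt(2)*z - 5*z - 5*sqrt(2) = (z - 5)*(z + 1)*(z + sqrt(2))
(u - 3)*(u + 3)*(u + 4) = u^3 + 4*u^2 - 9*u - 36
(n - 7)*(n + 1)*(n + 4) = n^3 - 2*n^2 - 31*n - 28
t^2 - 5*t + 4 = (t - 4)*(t - 1)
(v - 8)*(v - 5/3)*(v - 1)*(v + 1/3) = v^4 - 31*v^3/3 + 175*v^2/9 - 17*v/3 - 40/9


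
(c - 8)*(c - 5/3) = c^2 - 29*c/3 + 40/3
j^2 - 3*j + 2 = (j - 2)*(j - 1)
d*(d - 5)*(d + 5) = d^3 - 25*d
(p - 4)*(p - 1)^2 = p^3 - 6*p^2 + 9*p - 4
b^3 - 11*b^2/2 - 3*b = b*(b - 6)*(b + 1/2)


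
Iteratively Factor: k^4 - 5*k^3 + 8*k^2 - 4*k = (k - 2)*(k^3 - 3*k^2 + 2*k) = (k - 2)*(k - 1)*(k^2 - 2*k) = k*(k - 2)*(k - 1)*(k - 2)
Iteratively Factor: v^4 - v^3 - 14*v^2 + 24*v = (v - 3)*(v^3 + 2*v^2 - 8*v) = (v - 3)*(v + 4)*(v^2 - 2*v) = v*(v - 3)*(v + 4)*(v - 2)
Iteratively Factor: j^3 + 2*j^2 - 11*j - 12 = (j + 4)*(j^2 - 2*j - 3) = (j - 3)*(j + 4)*(j + 1)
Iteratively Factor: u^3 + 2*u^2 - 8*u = (u + 4)*(u^2 - 2*u) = u*(u + 4)*(u - 2)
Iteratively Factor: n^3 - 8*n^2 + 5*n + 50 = (n + 2)*(n^2 - 10*n + 25) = (n - 5)*(n + 2)*(n - 5)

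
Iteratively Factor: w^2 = (w)*(w)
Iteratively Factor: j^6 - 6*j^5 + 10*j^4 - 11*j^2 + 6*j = (j - 1)*(j^5 - 5*j^4 + 5*j^3 + 5*j^2 - 6*j) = (j - 1)*(j + 1)*(j^4 - 6*j^3 + 11*j^2 - 6*j) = (j - 3)*(j - 1)*(j + 1)*(j^3 - 3*j^2 + 2*j) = (j - 3)*(j - 1)^2*(j + 1)*(j^2 - 2*j) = j*(j - 3)*(j - 1)^2*(j + 1)*(j - 2)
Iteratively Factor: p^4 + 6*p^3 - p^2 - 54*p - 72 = (p + 2)*(p^3 + 4*p^2 - 9*p - 36) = (p - 3)*(p + 2)*(p^2 + 7*p + 12) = (p - 3)*(p + 2)*(p + 3)*(p + 4)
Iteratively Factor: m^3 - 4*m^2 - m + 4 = (m + 1)*(m^2 - 5*m + 4) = (m - 4)*(m + 1)*(m - 1)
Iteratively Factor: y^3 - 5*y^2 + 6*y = (y - 3)*(y^2 - 2*y) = y*(y - 3)*(y - 2)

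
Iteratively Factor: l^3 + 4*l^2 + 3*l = (l + 3)*(l^2 + l) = l*(l + 3)*(l + 1)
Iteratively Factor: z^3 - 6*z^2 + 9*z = (z - 3)*(z^2 - 3*z) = z*(z - 3)*(z - 3)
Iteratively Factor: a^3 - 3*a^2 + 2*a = (a - 2)*(a^2 - a) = (a - 2)*(a - 1)*(a)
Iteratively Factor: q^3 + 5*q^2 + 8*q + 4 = (q + 2)*(q^2 + 3*q + 2) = (q + 2)^2*(q + 1)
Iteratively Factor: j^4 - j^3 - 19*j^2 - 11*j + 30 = (j + 2)*(j^3 - 3*j^2 - 13*j + 15) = (j - 5)*(j + 2)*(j^2 + 2*j - 3) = (j - 5)*(j - 1)*(j + 2)*(j + 3)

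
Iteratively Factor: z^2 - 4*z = (z)*(z - 4)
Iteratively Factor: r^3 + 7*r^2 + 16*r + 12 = (r + 3)*(r^2 + 4*r + 4) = (r + 2)*(r + 3)*(r + 2)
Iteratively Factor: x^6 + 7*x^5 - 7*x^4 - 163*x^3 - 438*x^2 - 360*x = (x - 5)*(x^5 + 12*x^4 + 53*x^3 + 102*x^2 + 72*x) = (x - 5)*(x + 3)*(x^4 + 9*x^3 + 26*x^2 + 24*x) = (x - 5)*(x + 2)*(x + 3)*(x^3 + 7*x^2 + 12*x) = (x - 5)*(x + 2)*(x + 3)*(x + 4)*(x^2 + 3*x) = (x - 5)*(x + 2)*(x + 3)^2*(x + 4)*(x)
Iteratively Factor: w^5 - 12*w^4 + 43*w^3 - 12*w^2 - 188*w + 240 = (w - 4)*(w^4 - 8*w^3 + 11*w^2 + 32*w - 60) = (w - 4)*(w - 3)*(w^3 - 5*w^2 - 4*w + 20) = (w - 5)*(w - 4)*(w - 3)*(w^2 - 4) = (w - 5)*(w - 4)*(w - 3)*(w + 2)*(w - 2)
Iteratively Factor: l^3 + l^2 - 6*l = (l)*(l^2 + l - 6) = l*(l + 3)*(l - 2)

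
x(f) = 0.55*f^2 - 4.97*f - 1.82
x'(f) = 1.1*f - 4.97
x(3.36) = -12.31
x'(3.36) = -1.27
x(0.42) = -3.81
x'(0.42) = -4.51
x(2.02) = -9.62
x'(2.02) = -2.75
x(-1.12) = 4.44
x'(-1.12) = -6.20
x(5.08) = -12.87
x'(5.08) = 0.62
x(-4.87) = 35.43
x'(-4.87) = -10.33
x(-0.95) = 3.40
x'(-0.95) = -6.02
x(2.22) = -10.14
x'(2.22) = -2.53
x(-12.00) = 137.02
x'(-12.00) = -18.17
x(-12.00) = 137.02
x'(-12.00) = -18.17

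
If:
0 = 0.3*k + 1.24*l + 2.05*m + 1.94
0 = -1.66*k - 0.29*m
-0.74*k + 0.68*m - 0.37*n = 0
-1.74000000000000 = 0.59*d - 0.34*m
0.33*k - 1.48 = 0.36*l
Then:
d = -1.94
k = -0.31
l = -4.39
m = 1.76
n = 3.84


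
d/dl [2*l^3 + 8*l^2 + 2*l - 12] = 6*l^2 + 16*l + 2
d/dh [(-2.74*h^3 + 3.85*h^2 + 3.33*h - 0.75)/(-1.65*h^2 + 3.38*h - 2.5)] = (4.521*h^4 - 18.5224*h^3 + 39.0575*h^2 - 21.725*h - 5.79)/(2.7225*h^4 - 11.154*h^3 + 19.6744*h^2 - 16.9*h + 6.25)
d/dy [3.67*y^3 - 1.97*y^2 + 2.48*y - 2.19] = 11.01*y^2 - 3.94*y + 2.48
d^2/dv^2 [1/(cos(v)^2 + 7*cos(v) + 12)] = (-4*sin(v)^4 + 3*sin(v)^2 + 441*cos(v)/4 - 21*cos(3*v)/4 + 75)/((cos(v) + 3)^3*(cos(v) + 4)^3)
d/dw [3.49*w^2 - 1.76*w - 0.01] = 6.98*w - 1.76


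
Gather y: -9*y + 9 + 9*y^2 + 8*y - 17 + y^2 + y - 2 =10*y^2 - 10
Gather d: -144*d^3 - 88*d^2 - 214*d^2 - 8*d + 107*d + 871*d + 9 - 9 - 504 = -144*d^3 - 302*d^2 + 970*d - 504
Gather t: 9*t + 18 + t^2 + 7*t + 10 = t^2 + 16*t + 28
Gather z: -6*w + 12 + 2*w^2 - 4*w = 2*w^2 - 10*w + 12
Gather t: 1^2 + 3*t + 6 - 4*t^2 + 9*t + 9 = -4*t^2 + 12*t + 16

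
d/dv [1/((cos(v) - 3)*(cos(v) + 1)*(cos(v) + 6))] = (-3*sin(v)^2 + 8*cos(v) - 12)*sin(v)/((cos(v) - 3)^2*(cos(v) + 1)^2*(cos(v) + 6)^2)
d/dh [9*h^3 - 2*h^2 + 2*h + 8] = 27*h^2 - 4*h + 2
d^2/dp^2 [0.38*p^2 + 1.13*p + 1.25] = 0.760000000000000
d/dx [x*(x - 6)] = 2*x - 6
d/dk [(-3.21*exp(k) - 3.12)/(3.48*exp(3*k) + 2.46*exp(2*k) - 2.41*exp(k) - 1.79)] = (22.3416*exp(3*k) + 40.4694*exp(2*k) + 15.3504*exp(k) - 1.7733)*exp(k)/(12.1104*exp(6*k) + 17.1216*exp(5*k) - 10.722*exp(4*k) - 24.3156*exp(3*k) - 2.9987*exp(2*k) + 8.6278*exp(k) + 3.2041)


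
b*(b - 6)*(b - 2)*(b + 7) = b^4 - b^3 - 44*b^2 + 84*b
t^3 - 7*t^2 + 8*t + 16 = (t - 4)^2*(t + 1)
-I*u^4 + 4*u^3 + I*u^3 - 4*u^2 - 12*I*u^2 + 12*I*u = u*(u - 2*I)*(u + 6*I)*(-I*u + I)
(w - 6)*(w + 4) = w^2 - 2*w - 24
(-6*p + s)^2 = 36*p^2 - 12*p*s + s^2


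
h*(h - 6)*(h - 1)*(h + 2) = h^4 - 5*h^3 - 8*h^2 + 12*h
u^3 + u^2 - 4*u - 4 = (u - 2)*(u + 1)*(u + 2)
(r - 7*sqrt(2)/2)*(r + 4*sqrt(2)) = r^2 + sqrt(2)*r/2 - 28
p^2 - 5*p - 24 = (p - 8)*(p + 3)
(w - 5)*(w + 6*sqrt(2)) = w^2 - 5*w + 6*sqrt(2)*w - 30*sqrt(2)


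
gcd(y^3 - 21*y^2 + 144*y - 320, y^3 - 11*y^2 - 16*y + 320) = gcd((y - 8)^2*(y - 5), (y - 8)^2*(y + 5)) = y^2 - 16*y + 64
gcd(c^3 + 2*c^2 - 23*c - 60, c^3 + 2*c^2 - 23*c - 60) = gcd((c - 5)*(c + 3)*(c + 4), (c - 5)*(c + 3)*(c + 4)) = c^3 + 2*c^2 - 23*c - 60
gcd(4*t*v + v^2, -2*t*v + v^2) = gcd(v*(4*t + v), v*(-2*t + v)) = v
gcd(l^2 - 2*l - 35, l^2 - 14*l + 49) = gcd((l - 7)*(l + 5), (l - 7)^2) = l - 7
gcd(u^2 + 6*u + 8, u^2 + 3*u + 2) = u + 2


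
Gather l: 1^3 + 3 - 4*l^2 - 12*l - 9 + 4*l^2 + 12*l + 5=0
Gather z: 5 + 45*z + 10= 45*z + 15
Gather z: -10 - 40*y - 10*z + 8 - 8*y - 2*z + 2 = -48*y - 12*z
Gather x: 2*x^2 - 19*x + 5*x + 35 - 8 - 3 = 2*x^2 - 14*x + 24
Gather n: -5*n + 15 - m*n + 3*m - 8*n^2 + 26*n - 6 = 3*m - 8*n^2 + n*(21 - m) + 9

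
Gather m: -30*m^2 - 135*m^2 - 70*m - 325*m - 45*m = -165*m^2 - 440*m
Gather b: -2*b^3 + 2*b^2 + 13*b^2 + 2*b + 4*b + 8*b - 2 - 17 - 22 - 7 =-2*b^3 + 15*b^2 + 14*b - 48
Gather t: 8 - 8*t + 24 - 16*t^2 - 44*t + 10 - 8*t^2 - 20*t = -24*t^2 - 72*t + 42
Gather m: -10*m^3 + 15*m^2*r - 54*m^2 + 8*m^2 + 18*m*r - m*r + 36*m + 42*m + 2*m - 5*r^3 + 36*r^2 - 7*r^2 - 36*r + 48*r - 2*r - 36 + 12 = -10*m^3 + m^2*(15*r - 46) + m*(17*r + 80) - 5*r^3 + 29*r^2 + 10*r - 24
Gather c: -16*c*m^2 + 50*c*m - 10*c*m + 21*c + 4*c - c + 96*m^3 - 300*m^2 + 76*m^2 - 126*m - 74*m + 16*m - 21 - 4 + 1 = c*(-16*m^2 + 40*m + 24) + 96*m^3 - 224*m^2 - 184*m - 24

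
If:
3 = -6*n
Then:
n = -1/2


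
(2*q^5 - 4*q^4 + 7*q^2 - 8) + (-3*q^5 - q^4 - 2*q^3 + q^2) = -q^5 - 5*q^4 - 2*q^3 + 8*q^2 - 8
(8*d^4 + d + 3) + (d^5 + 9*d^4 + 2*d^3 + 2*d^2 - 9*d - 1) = d^5 + 17*d^4 + 2*d^3 + 2*d^2 - 8*d + 2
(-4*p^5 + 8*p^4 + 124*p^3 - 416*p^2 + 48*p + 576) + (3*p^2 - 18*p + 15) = -4*p^5 + 8*p^4 + 124*p^3 - 413*p^2 + 30*p + 591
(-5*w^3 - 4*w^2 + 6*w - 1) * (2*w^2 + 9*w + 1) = -10*w^5 - 53*w^4 - 29*w^3 + 48*w^2 - 3*w - 1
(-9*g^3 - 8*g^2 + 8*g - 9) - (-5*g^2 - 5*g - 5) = -9*g^3 - 3*g^2 + 13*g - 4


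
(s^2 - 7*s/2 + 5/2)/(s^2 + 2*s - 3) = (s - 5/2)/(s + 3)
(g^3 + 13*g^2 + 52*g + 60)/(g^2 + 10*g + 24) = (g^2 + 7*g + 10)/(g + 4)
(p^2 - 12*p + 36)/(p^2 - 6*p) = (p - 6)/p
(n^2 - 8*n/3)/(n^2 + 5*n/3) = (3*n - 8)/(3*n + 5)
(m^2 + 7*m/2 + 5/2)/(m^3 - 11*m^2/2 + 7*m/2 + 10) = (2*m + 5)/(2*m^2 - 13*m + 20)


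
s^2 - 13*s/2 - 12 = (s - 8)*(s + 3/2)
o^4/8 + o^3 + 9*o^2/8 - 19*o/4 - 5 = (o/4 + 1)*(o/2 + 1/2)*(o - 2)*(o + 5)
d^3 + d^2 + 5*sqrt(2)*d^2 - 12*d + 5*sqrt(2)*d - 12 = (d + 1)*(d - sqrt(2))*(d + 6*sqrt(2))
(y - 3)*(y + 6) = y^2 + 3*y - 18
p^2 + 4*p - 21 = (p - 3)*(p + 7)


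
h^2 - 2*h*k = h*(h - 2*k)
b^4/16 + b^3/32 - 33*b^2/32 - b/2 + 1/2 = (b/4 + 1/4)*(b/4 + 1)*(b - 4)*(b - 1/2)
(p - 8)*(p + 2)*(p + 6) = p^3 - 52*p - 96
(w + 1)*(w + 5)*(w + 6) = w^3 + 12*w^2 + 41*w + 30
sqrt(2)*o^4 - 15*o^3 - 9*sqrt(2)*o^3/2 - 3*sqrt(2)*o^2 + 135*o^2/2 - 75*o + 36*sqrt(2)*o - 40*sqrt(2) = (o - 5/2)*(o - 2)*(o - 8*sqrt(2))*(sqrt(2)*o + 1)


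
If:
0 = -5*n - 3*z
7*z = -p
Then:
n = -3*z/5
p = -7*z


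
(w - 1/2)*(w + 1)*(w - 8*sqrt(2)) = w^3 - 8*sqrt(2)*w^2 + w^2/2 - 4*sqrt(2)*w - w/2 + 4*sqrt(2)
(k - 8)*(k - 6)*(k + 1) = k^3 - 13*k^2 + 34*k + 48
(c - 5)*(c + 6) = c^2 + c - 30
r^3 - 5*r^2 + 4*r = r*(r - 4)*(r - 1)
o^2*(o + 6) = o^3 + 6*o^2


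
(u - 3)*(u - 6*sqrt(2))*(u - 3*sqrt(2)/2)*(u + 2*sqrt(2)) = u^4 - 11*sqrt(2)*u^3/2 - 3*u^3 - 12*u^2 + 33*sqrt(2)*u^2/2 + 36*u + 36*sqrt(2)*u - 108*sqrt(2)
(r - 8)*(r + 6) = r^2 - 2*r - 48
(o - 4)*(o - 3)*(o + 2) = o^3 - 5*o^2 - 2*o + 24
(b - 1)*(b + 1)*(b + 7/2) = b^3 + 7*b^2/2 - b - 7/2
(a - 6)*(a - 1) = a^2 - 7*a + 6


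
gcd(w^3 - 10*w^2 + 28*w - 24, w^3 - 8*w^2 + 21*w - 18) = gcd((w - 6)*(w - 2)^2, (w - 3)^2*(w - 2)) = w - 2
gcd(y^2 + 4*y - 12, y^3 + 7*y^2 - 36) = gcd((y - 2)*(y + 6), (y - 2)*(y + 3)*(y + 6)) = y^2 + 4*y - 12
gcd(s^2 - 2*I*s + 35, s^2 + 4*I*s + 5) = s + 5*I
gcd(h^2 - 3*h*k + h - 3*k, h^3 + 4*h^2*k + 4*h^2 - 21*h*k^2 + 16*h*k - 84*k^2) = h - 3*k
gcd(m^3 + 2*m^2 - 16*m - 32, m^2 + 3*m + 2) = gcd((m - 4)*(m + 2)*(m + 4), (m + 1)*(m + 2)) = m + 2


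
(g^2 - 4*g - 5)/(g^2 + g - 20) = (g^2 - 4*g - 5)/(g^2 + g - 20)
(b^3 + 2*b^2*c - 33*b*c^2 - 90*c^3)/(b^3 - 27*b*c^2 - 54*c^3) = (b + 5*c)/(b + 3*c)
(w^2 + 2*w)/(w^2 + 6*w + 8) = w/(w + 4)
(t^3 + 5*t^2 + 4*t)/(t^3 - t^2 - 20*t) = (t + 1)/(t - 5)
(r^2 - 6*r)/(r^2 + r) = (r - 6)/(r + 1)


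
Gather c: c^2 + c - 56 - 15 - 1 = c^2 + c - 72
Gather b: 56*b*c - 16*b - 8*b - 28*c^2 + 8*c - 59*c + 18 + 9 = b*(56*c - 24) - 28*c^2 - 51*c + 27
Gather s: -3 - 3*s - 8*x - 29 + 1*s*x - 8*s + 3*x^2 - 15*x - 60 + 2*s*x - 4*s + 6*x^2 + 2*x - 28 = s*(3*x - 15) + 9*x^2 - 21*x - 120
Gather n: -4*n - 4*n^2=-4*n^2 - 4*n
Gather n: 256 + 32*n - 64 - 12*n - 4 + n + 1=21*n + 189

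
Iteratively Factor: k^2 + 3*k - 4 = (k - 1)*(k + 4)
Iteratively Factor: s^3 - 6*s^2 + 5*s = (s - 5)*(s^2 - s) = s*(s - 5)*(s - 1)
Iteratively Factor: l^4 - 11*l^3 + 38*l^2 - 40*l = (l)*(l^3 - 11*l^2 + 38*l - 40) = l*(l - 4)*(l^2 - 7*l + 10) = l*(l - 5)*(l - 4)*(l - 2)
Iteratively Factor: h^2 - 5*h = (h)*(h - 5)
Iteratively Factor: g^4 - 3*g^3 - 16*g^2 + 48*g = (g - 4)*(g^3 + g^2 - 12*g) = g*(g - 4)*(g^2 + g - 12) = g*(g - 4)*(g - 3)*(g + 4)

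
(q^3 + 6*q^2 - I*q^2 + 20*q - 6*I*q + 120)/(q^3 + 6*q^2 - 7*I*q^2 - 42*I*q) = (q^2 - I*q + 20)/(q*(q - 7*I))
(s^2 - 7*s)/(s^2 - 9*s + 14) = s/(s - 2)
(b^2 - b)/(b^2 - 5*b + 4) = b/(b - 4)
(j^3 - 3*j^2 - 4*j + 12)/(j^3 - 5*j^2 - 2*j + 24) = (j - 2)/(j - 4)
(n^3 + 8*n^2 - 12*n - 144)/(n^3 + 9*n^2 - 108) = (n - 4)/(n - 3)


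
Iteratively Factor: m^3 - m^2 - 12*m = (m)*(m^2 - m - 12) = m*(m - 4)*(m + 3)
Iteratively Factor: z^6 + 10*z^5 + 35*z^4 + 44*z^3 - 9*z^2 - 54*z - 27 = (z + 3)*(z^5 + 7*z^4 + 14*z^3 + 2*z^2 - 15*z - 9) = (z + 3)^2*(z^4 + 4*z^3 + 2*z^2 - 4*z - 3) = (z + 3)^3*(z^3 + z^2 - z - 1) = (z + 1)*(z + 3)^3*(z^2 - 1) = (z + 1)^2*(z + 3)^3*(z - 1)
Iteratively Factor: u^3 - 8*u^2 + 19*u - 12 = (u - 3)*(u^2 - 5*u + 4) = (u - 4)*(u - 3)*(u - 1)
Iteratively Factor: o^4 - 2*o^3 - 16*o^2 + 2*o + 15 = (o + 1)*(o^3 - 3*o^2 - 13*o + 15) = (o - 5)*(o + 1)*(o^2 + 2*o - 3) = (o - 5)*(o + 1)*(o + 3)*(o - 1)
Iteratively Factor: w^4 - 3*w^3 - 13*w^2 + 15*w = (w - 1)*(w^3 - 2*w^2 - 15*w) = w*(w - 1)*(w^2 - 2*w - 15) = w*(w - 5)*(w - 1)*(w + 3)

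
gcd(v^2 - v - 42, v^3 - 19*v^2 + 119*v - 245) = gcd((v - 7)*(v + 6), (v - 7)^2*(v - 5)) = v - 7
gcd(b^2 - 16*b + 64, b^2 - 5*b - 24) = b - 8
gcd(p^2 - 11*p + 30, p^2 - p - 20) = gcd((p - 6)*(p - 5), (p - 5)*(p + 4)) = p - 5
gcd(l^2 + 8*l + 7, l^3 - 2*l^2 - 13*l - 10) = l + 1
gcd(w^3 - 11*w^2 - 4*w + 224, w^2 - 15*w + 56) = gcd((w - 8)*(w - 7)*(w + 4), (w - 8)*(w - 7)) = w^2 - 15*w + 56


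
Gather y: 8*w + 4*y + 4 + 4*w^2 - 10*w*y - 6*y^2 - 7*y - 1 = 4*w^2 + 8*w - 6*y^2 + y*(-10*w - 3) + 3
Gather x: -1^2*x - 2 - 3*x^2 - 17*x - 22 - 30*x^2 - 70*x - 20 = -33*x^2 - 88*x - 44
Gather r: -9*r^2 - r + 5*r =-9*r^2 + 4*r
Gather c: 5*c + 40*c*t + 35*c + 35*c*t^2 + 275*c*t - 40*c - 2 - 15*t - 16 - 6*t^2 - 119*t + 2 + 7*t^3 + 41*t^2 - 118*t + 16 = c*(35*t^2 + 315*t) + 7*t^3 + 35*t^2 - 252*t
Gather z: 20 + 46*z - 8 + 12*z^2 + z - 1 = 12*z^2 + 47*z + 11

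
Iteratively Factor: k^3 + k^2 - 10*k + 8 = (k - 1)*(k^2 + 2*k - 8) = (k - 2)*(k - 1)*(k + 4)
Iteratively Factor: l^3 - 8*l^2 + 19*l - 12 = (l - 1)*(l^2 - 7*l + 12) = (l - 3)*(l - 1)*(l - 4)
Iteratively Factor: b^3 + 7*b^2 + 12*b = (b)*(b^2 + 7*b + 12) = b*(b + 4)*(b + 3)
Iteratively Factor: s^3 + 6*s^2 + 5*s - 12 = (s - 1)*(s^2 + 7*s + 12) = (s - 1)*(s + 3)*(s + 4)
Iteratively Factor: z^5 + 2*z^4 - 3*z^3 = (z - 1)*(z^4 + 3*z^3) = (z - 1)*(z + 3)*(z^3) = z*(z - 1)*(z + 3)*(z^2) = z^2*(z - 1)*(z + 3)*(z)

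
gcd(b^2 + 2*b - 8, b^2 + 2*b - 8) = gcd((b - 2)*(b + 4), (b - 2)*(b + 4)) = b^2 + 2*b - 8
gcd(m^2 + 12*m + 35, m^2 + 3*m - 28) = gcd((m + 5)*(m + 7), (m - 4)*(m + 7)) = m + 7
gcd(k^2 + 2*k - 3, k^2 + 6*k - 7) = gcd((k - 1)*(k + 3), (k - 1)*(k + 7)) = k - 1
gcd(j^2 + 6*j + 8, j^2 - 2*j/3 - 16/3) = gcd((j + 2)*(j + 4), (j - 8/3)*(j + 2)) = j + 2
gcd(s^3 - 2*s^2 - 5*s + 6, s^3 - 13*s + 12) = s^2 - 4*s + 3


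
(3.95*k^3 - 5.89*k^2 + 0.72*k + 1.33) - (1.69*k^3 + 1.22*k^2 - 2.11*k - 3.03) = 2.26*k^3 - 7.11*k^2 + 2.83*k + 4.36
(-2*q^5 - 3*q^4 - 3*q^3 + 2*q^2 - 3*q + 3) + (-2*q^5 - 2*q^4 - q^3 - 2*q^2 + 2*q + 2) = -4*q^5 - 5*q^4 - 4*q^3 - q + 5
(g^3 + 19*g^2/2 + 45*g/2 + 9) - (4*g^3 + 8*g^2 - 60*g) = -3*g^3 + 3*g^2/2 + 165*g/2 + 9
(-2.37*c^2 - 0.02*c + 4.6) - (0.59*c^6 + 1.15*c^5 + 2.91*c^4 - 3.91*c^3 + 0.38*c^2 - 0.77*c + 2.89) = -0.59*c^6 - 1.15*c^5 - 2.91*c^4 + 3.91*c^3 - 2.75*c^2 + 0.75*c + 1.71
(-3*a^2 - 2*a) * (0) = 0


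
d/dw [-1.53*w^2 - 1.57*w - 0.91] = -3.06*w - 1.57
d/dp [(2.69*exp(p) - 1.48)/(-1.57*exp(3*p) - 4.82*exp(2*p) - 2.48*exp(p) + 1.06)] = (8.4466*exp(3*p) + 5.995*exp(2*p) - 14.2672*exp(p) - 0.819)*exp(p)/(2.4649*exp(6*p) + 15.1348*exp(5*p) + 31.0196*exp(4*p) + 20.5788*exp(3*p) - 4.068*exp(2*p) - 5.2576*exp(p) + 1.1236)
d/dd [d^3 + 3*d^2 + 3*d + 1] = 3*d^2 + 6*d + 3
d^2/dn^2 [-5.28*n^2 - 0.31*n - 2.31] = -10.5600000000000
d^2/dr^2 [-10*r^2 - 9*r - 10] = -20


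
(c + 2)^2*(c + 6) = c^3 + 10*c^2 + 28*c + 24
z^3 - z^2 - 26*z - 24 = (z - 6)*(z + 1)*(z + 4)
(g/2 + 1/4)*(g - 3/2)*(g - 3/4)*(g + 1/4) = g^4/2 - 3*g^3/4 - 7*g^2/32 + 9*g/32 + 9/128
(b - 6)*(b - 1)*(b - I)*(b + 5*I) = b^4 - 7*b^3 + 4*I*b^3 + 11*b^2 - 28*I*b^2 - 35*b + 24*I*b + 30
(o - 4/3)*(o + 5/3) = o^2 + o/3 - 20/9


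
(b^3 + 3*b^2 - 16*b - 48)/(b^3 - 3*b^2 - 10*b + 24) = (b + 4)/(b - 2)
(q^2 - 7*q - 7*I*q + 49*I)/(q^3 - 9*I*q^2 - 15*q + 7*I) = (q - 7)/(q^2 - 2*I*q - 1)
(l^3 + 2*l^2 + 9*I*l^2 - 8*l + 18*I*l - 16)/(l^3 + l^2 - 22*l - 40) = (l^2 + 9*I*l - 8)/(l^2 - l - 20)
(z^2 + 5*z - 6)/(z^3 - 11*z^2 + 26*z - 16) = (z + 6)/(z^2 - 10*z + 16)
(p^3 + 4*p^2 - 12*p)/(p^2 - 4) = p*(p + 6)/(p + 2)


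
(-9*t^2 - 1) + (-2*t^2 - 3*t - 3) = -11*t^2 - 3*t - 4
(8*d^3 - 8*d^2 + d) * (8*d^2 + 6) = 64*d^5 - 64*d^4 + 56*d^3 - 48*d^2 + 6*d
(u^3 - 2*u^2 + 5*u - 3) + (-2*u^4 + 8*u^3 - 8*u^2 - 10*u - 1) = -2*u^4 + 9*u^3 - 10*u^2 - 5*u - 4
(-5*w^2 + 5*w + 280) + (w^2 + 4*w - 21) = -4*w^2 + 9*w + 259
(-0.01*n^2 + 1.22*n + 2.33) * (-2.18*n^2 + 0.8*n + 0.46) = 0.0218*n^4 - 2.6676*n^3 - 4.108*n^2 + 2.4252*n + 1.0718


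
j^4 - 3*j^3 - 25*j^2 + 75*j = j*(j - 5)*(j - 3)*(j + 5)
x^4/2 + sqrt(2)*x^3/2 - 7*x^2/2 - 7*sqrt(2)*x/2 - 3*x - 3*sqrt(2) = (x/2 + 1/2)*(x - 3)*(x + 2)*(x + sqrt(2))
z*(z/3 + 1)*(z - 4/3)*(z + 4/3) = z^4/3 + z^3 - 16*z^2/27 - 16*z/9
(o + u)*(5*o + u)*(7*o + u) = 35*o^3 + 47*o^2*u + 13*o*u^2 + u^3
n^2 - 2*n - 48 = (n - 8)*(n + 6)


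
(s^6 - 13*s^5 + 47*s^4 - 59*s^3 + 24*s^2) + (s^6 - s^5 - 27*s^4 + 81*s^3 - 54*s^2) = 2*s^6 - 14*s^5 + 20*s^4 + 22*s^3 - 30*s^2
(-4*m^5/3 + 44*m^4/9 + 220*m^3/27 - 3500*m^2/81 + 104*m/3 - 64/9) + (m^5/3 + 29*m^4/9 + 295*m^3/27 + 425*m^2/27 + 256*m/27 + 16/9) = -m^5 + 73*m^4/9 + 515*m^3/27 - 2225*m^2/81 + 1192*m/27 - 16/3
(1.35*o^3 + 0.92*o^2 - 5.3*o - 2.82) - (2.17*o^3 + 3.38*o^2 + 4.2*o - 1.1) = -0.82*o^3 - 2.46*o^2 - 9.5*o - 1.72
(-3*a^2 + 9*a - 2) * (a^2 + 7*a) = -3*a^4 - 12*a^3 + 61*a^2 - 14*a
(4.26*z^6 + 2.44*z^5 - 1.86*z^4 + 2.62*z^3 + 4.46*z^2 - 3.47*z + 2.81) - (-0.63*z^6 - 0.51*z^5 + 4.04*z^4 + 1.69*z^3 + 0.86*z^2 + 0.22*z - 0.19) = 4.89*z^6 + 2.95*z^5 - 5.9*z^4 + 0.93*z^3 + 3.6*z^2 - 3.69*z + 3.0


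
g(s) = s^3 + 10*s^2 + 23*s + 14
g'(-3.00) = -10.00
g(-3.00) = 8.00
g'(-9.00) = 86.00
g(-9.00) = -112.00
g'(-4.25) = -7.81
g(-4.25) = 20.11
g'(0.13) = 25.65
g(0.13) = 17.16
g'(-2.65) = -8.93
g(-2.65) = 4.67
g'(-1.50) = -0.25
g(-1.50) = -1.38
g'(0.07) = 24.41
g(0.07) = 15.66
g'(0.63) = 36.79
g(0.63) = 32.71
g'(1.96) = 73.72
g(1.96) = 105.03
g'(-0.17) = 19.69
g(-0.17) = 10.37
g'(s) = 3*s^2 + 20*s + 23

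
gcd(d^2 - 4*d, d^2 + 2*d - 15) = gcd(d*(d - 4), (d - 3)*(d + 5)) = 1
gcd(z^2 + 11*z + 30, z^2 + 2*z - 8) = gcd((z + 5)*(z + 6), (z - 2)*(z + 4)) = 1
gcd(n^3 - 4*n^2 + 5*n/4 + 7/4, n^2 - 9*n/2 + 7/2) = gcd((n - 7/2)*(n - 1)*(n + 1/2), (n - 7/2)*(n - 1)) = n^2 - 9*n/2 + 7/2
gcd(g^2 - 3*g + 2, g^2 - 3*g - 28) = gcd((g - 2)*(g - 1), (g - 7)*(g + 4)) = 1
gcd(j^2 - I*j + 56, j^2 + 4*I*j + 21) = j + 7*I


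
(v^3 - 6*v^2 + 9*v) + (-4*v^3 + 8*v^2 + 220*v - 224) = -3*v^3 + 2*v^2 + 229*v - 224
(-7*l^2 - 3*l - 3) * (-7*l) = 49*l^3 + 21*l^2 + 21*l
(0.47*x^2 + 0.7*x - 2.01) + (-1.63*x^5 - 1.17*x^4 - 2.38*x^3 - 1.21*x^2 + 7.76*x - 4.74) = -1.63*x^5 - 1.17*x^4 - 2.38*x^3 - 0.74*x^2 + 8.46*x - 6.75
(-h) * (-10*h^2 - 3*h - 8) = 10*h^3 + 3*h^2 + 8*h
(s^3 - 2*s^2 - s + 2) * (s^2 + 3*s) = s^5 + s^4 - 7*s^3 - s^2 + 6*s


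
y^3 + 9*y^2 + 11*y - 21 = (y - 1)*(y + 3)*(y + 7)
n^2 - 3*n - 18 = (n - 6)*(n + 3)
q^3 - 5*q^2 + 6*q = q*(q - 3)*(q - 2)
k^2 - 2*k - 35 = (k - 7)*(k + 5)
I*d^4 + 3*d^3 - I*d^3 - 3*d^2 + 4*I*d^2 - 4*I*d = d*(d - 4*I)*(d + I)*(I*d - I)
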